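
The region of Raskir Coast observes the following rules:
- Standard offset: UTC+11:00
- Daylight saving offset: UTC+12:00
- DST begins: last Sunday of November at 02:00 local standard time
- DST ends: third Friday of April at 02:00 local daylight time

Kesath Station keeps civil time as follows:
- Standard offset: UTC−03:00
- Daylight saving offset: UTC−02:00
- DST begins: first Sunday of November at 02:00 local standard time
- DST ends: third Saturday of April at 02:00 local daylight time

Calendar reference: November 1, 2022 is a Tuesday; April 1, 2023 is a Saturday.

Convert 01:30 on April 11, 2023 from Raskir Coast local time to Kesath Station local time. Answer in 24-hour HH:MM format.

11:30

1 November 2022 is a Tuesday, so Sundays fall on 6, 13, 20, 27; the last is November 27.
1 April 2023 is a Saturday, so the first Friday is April 7 and the third is April 21.
Daylight saving runs 27 November 2022 – 21 April 2023; April 11, 2023 is inside that window, so Raskir Coast is at UTC+12:00.
01:30 Raskir Coast − 12h = 13:30 UTC (rolling into the previous day, 10 April 2023).
1 November 2022 is a Tuesday, so the first Sunday is November 6.
1 April 2023 is a Saturday, so the first Saturday is April 1 and the third is April 15.
At the standard offset (UTC−03:00), 13:30 UTC − 3h = 10:30 Kesath Station standard time.
The standard-time date in Kesath Station, April 10, 2023, falls between 6 November 2022 and 15 April 2023, so daylight saving is in effect and Kesath Station is at UTC−02:00.
13:30 UTC − 2h = 11:30 Kesath Station.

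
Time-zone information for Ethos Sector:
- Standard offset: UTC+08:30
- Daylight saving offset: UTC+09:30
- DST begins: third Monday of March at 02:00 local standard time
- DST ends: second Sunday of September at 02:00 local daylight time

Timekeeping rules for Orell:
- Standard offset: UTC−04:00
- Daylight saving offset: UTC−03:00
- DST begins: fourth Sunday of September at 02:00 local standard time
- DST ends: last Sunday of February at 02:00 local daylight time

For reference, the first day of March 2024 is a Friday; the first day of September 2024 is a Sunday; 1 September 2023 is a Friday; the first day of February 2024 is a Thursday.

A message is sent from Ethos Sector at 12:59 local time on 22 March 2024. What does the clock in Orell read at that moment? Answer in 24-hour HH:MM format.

23:29

1 March 2024 is a Friday, so the first Monday is March 4 and the third is March 18.
1 September 2024 is a Sunday, so the first Sunday is September 1 and the second is September 8.
Daylight saving runs 18 March – 8 September; 22 March 2024 is inside that window, so Ethos Sector is at UTC+09:30.
12:59 Ethos Sector − 9h30m = 03:29 UTC.
1 September 2023 is a Friday, so the first Sunday is September 3 and the fourth is September 24.
1 February 2024 is a Thursday, so Sundays fall on 4, 11, 18, 25; the last is February 25.
At the standard offset (UTC−04:00), 03:29 UTC − 4h = 23:29 Orell standard time (rolling into the previous day, 21 March 2024).
The standard-time date in Orell, 21 March 2024, does not fall between 24 September 2023 and 25 February 2024, so daylight saving is not in effect and Orell is at UTC−04:00.
03:29 UTC − 4h = 23:29 Orell (rolling into the previous day, 21 March 2024).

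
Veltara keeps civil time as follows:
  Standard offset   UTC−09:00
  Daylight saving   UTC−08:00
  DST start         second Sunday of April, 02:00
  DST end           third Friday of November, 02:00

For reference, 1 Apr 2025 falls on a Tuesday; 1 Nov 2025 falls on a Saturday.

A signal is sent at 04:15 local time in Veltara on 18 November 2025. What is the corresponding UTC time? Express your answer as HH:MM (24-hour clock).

12:15

1 April 2025 is a Tuesday, so the first Sunday is April 6 and the second is April 13.
1 November 2025 is a Saturday, so the first Friday is November 7 and the third is November 21.
18 November 2025 falls between 13 April and 21 November, so daylight saving is in effect and Veltara is at UTC−08:00.
04:15 local + 8h = 12:15 UTC.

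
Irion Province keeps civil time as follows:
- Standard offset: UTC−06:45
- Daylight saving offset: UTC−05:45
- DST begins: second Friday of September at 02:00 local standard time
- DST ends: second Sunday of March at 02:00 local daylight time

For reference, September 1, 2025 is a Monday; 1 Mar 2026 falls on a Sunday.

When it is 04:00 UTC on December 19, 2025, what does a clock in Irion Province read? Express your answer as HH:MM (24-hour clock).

1 September 2025 is a Monday, so the first Friday is September 5 and the second is September 12.
1 March 2026 is a Sunday, so the first Sunday is March 1 and the second is March 8.
At the standard offset (UTC−06:45), 04:00 UTC − 6h45m = 21:15 Irion Province standard time (rolling into the previous day, 18 December 2025).
The standard-time date in Irion Province, December 18, 2025, lies within the daylight-saving period (12 September 2025 – 8 March 2026), so Irion Province is on daylight time, UTC−05:45.
04:00 UTC − 5h45m = 22:15 local (rolling into the previous day, 18 December 2025).

22:15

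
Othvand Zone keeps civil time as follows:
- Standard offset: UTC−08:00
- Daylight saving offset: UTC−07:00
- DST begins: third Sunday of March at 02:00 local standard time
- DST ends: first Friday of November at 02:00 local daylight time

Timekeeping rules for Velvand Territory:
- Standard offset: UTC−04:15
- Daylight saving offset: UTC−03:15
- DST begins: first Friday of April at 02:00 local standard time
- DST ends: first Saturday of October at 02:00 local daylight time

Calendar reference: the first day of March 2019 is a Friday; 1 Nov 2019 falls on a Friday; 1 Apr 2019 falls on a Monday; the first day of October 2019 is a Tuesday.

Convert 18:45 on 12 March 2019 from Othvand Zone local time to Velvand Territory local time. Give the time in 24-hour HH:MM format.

1 March 2019 is a Friday, so the first Sunday is March 3 and the third is March 17.
1 November 2019 is a Friday, so the first Friday is November 1.
12 March 2019 does not fall between 17 March and 1 November, so daylight saving is not in effect and Othvand Zone is at UTC−08:00.
18:45 Othvand Zone + 8h = 02:45 UTC (rolling into the next day, 13 March 2019).
1 April 2019 is a Monday, so the first Friday is April 5.
1 October 2019 is a Tuesday, so the first Saturday is October 5.
At the standard offset (UTC−04:15), 02:45 UTC − 4h15m = 22:30 Velvand Territory standard time (rolling into the previous day, 12 March 2019).
The standard-time date in Velvand Territory, 12 March 2019, does not fall between 5 April and 5 October, so daylight saving is not in effect and Velvand Territory is at UTC−04:15.
02:45 UTC − 4h15m = 22:30 Velvand Territory (rolling into the previous day, 12 March 2019).

22:30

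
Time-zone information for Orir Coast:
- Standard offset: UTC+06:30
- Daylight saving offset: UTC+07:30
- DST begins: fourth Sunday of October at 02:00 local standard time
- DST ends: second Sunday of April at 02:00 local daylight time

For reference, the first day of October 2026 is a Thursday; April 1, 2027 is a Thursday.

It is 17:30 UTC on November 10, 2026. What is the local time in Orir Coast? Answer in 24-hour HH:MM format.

01:00

1 October 2026 is a Thursday, so the first Sunday is October 4 and the fourth is October 25.
1 April 2027 is a Thursday, so the first Sunday is April 4 and the second is April 11.
At the standard offset (UTC+06:30), 17:30 UTC + 6h30m = 00:00 Orir Coast standard time (rolling into the next day, 11 November 2026).
Daylight saving runs 25 October 2026 – 11 April 2027; the standard-time date in Orir Coast, November 11, 2026, is inside that window, so Orir Coast is at UTC+07:30.
17:30 UTC + 7h30m = 01:00 local (rolling into the next day, 11 November 2026).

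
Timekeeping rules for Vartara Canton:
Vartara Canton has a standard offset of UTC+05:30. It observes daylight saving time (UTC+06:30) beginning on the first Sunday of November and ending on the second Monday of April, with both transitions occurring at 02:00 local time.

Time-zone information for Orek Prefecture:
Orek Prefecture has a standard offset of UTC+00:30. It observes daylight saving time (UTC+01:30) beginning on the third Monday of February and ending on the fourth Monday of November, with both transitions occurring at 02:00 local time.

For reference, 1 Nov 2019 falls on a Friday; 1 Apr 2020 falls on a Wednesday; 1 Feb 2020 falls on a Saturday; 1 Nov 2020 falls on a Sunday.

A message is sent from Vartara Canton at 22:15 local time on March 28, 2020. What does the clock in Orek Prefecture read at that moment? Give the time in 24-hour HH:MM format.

17:15

1 November 2019 is a Friday, so the first Sunday is November 3.
1 April 2020 is a Wednesday, so the first Monday is April 6 and the second is April 13.
Daylight saving runs 3 November 2019 – 13 April 2020; March 28, 2020 is inside that window, so Vartara Canton is at UTC+06:30.
22:15 Vartara Canton − 6h30m = 15:45 UTC.
1 February 2020 is a Saturday, so the first Monday is February 3 and the third is February 17.
1 November 2020 is a Sunday, so the first Monday is November 2 and the fourth is November 23.
At the standard offset (UTC+00:30), 15:45 UTC + 0h30m = 16:15 Orek Prefecture standard time.
Daylight saving runs 17 February – 23 November; the standard-time date in Orek Prefecture, March 28, 2020, is inside that window, so Orek Prefecture is at UTC+01:30.
15:45 UTC + 1h30m = 17:15 Orek Prefecture.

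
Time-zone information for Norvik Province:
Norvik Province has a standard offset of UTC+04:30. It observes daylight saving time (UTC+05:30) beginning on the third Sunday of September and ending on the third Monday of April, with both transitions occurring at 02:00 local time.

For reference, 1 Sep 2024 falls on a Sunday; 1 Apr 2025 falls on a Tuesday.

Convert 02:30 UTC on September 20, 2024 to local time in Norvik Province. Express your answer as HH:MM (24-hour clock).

1 September 2024 is a Sunday, so the first Sunday is September 1 and the third is September 15.
1 April 2025 is a Tuesday, so the first Monday is April 7 and the third is April 21.
At the standard offset (UTC+04:30), 02:30 UTC + 4h30m = 07:00 Norvik Province standard time.
Daylight saving runs 15 September 2024 – 21 April 2025; the standard-time date in Norvik Province, September 20, 2024, is inside that window, so Norvik Province is at UTC+05:30.
02:30 UTC + 5h30m = 08:00 local.

08:00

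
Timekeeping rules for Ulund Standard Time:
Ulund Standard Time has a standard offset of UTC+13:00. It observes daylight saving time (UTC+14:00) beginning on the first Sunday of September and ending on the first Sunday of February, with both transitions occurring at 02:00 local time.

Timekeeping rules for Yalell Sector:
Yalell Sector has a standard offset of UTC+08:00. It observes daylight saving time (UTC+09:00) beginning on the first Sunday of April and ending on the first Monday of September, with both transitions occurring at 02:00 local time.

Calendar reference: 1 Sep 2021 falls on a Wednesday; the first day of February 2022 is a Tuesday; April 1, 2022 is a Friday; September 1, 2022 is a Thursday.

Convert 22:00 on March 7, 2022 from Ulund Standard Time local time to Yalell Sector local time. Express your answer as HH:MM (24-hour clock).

17:00

1 September 2021 is a Wednesday, so the first Sunday is September 5.
1 February 2022 is a Tuesday, so the first Sunday is February 6.
Daylight saving runs 5 September 2021 – 6 February 2022; March 7, 2022 is outside that window, so Ulund Standard Time is on standard time at UTC+13:00.
22:00 Ulund Standard Time − 13h = 09:00 UTC.
1 April 2022 is a Friday, so the first Sunday is April 3.
1 September 2022 is a Thursday, so the first Monday is September 5.
At the standard offset (UTC+08:00), 09:00 UTC + 8h = 17:00 Yalell Sector standard time.
The standard-time date in Yalell Sector, March 7, 2022, is outside the daylight-saving period (3 April – 5 September), so Yalell Sector is on standard time, UTC+08:00.
09:00 UTC + 8h = 17:00 Yalell Sector.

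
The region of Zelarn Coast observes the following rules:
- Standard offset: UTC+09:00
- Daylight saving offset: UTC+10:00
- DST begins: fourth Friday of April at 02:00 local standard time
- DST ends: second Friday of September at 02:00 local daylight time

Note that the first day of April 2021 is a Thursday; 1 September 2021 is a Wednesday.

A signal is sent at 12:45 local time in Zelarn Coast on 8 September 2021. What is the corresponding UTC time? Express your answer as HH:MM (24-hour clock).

02:45

1 April 2021 is a Thursday, so the first Friday is April 2 and the fourth is April 23.
1 September 2021 is a Wednesday, so the first Friday is September 3 and the second is September 10.
8 September 2021 lies within the daylight-saving period (23 April – 10 September), so Zelarn Coast is on daylight time, UTC+10:00.
12:45 local − 10h = 02:45 UTC.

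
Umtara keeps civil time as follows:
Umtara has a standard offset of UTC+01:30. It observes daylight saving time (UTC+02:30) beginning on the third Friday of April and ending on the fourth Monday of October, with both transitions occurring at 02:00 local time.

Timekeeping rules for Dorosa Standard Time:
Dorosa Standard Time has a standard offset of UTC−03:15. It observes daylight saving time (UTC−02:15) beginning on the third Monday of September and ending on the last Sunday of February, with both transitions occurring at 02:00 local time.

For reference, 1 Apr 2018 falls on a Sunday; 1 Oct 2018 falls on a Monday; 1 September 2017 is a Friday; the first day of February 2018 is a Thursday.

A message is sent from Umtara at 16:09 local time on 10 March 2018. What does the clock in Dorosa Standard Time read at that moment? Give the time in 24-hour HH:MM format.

11:24

1 April 2018 is a Sunday, so the first Friday is April 6 and the third is April 20.
1 October 2018 is a Monday, so the first Monday is October 1 and the fourth is October 22.
Daylight saving runs 20 April – 22 October; 10 March 2018 is outside that window, so Umtara is on standard time at UTC+01:30.
16:09 Umtara − 1h30m = 14:39 UTC.
1 September 2017 is a Friday, so the first Monday is September 4 and the third is September 18.
1 February 2018 is a Thursday, so Sundays fall on 4, 11, 18, 25; the last is February 25.
At the standard offset (UTC−03:15), 14:39 UTC − 3h15m = 11:24 Dorosa Standard Time standard time.
The standard-time date in Dorosa Standard Time, 10 March 2018, is outside the daylight-saving period (18 September 2017 – 25 February 2018), so Dorosa Standard Time is on standard time, UTC−03:15.
14:39 UTC − 3h15m = 11:24 Dorosa Standard Time.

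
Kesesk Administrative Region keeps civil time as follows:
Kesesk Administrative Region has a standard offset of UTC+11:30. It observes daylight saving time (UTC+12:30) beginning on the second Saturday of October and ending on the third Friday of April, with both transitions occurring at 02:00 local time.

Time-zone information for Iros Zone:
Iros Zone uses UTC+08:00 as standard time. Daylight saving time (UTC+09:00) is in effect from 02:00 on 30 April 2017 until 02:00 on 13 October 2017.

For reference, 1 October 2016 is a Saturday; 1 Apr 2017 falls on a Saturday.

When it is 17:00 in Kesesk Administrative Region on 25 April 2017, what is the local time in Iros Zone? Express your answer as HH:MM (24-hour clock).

13:30

1 October 2016 is a Saturday, so the first Saturday is October 1 and the second is October 8.
1 April 2017 is a Saturday, so the first Friday is April 7 and the third is April 21.
25 April 2017 does not fall between 8 October 2016 and 21 April 2017, so daylight saving is not in effect and Kesesk Administrative Region is at UTC+11:30.
17:00 Kesesk Administrative Region − 11h30m = 05:30 UTC.
At the standard offset (UTC+08:00), 05:30 UTC + 8h = 13:30 Iros Zone standard time.
The standard-time date in Iros Zone, 25 April 2017, does not fall between 30 April and 13 October, so daylight saving is not in effect and Iros Zone is at UTC+08:00.
05:30 UTC + 8h = 13:30 Iros Zone.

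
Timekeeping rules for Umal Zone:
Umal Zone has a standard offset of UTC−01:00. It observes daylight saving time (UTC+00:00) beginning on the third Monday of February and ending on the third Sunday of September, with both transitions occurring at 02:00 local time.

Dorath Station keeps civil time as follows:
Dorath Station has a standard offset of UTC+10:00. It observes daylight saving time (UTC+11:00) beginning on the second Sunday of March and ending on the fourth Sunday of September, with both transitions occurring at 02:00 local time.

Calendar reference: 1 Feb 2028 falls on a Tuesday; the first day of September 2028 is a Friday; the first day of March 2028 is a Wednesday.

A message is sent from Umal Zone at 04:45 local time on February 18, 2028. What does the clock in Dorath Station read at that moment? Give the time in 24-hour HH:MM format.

1 February 2028 is a Tuesday, so the first Monday is February 7 and the third is February 21.
1 September 2028 is a Friday, so the first Sunday is September 3 and the third is September 17.
Daylight saving runs 21 February – 17 September; February 18, 2028 is outside that window, so Umal Zone is on standard time at UTC−01:00.
04:45 Umal Zone + 1h = 05:45 UTC.
1 March 2028 is a Wednesday, so the first Sunday is March 5 and the second is March 12.
1 September 2028 is a Friday, so the first Sunday is September 3 and the fourth is September 24.
At the standard offset (UTC+10:00), 05:45 UTC + 10h = 15:45 Dorath Station standard time.
The standard-time date in Dorath Station, February 18, 2028, does not fall between 12 March and 24 September, so daylight saving is not in effect and Dorath Station is at UTC+10:00.
05:45 UTC + 10h = 15:45 Dorath Station.

15:45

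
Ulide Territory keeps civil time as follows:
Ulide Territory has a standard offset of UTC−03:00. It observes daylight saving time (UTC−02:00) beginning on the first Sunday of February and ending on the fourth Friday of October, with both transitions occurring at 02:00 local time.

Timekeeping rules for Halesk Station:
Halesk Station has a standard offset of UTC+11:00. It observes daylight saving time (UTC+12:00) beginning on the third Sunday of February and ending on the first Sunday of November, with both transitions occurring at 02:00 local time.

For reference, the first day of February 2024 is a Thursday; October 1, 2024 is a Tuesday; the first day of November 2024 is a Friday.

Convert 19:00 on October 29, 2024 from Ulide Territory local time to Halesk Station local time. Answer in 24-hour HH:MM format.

10:00

1 February 2024 is a Thursday, so the first Sunday is February 4.
1 October 2024 is a Tuesday, so the first Friday is October 4 and the fourth is October 25.
October 29, 2024 does not fall between 4 February and 25 October, so daylight saving is not in effect and Ulide Territory is at UTC−03:00.
19:00 Ulide Territory + 3h = 22:00 UTC.
1 February 2024 is a Thursday, so the first Sunday is February 4 and the third is February 18.
1 November 2024 is a Friday, so the first Sunday is November 3.
At the standard offset (UTC+11:00), 22:00 UTC + 11h = 09:00 Halesk Station standard time (rolling into the next day, 30 October 2024).
The standard-time date in Halesk Station, October 30, 2024, lies within the daylight-saving period (18 February – 3 November), so Halesk Station is on daylight time, UTC+12:00.
22:00 UTC + 12h = 10:00 Halesk Station (rolling into the next day, 30 October 2024).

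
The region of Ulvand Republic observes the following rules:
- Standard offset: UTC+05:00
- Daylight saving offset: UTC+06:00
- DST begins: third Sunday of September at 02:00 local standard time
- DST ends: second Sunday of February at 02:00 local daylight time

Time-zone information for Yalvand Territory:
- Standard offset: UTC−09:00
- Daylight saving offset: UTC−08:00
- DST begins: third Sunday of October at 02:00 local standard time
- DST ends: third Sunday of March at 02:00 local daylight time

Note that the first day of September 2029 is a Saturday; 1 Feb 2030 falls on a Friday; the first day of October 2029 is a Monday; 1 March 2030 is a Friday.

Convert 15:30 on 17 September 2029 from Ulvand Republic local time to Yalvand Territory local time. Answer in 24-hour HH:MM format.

00:30

1 September 2029 is a Saturday, so the first Sunday is September 2 and the third is September 16.
1 February 2030 is a Friday, so the first Sunday is February 3 and the second is February 10.
17 September 2029 falls between 16 September 2029 and 10 February 2030, so daylight saving is in effect and Ulvand Republic is at UTC+06:00.
15:30 Ulvand Republic − 6h = 09:30 UTC.
1 October 2029 is a Monday, so the first Sunday is October 7 and the third is October 21.
1 March 2030 is a Friday, so the first Sunday is March 3 and the third is March 17.
At the standard offset (UTC−09:00), 09:30 UTC − 9h = 00:30 Yalvand Territory standard time.
The standard-time date in Yalvand Territory, 17 September 2029, is outside the daylight-saving period (21 October 2029 – 17 March 2030), so Yalvand Territory is on standard time, UTC−09:00.
09:30 UTC − 9h = 00:30 Yalvand Territory.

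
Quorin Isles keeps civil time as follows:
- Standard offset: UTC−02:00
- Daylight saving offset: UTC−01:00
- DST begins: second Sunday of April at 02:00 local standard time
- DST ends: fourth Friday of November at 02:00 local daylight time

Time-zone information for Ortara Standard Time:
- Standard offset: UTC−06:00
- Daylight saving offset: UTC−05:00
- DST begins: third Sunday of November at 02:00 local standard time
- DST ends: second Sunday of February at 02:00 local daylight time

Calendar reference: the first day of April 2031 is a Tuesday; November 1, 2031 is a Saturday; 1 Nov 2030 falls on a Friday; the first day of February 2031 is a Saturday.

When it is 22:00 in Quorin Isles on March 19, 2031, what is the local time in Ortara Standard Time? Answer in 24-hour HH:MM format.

1 April 2031 is a Tuesday, so the first Sunday is April 6 and the second is April 13.
1 November 2031 is a Saturday, so the first Friday is November 7 and the fourth is November 28.
March 19, 2031 is outside the daylight-saving period (13 April – 28 November), so Quorin Isles is on standard time, UTC−02:00.
22:00 Quorin Isles + 2h = 00:00 UTC (rolling into the next day, 20 March 2031).
1 November 2030 is a Friday, so the first Sunday is November 3 and the third is November 17.
1 February 2031 is a Saturday, so the first Sunday is February 2 and the second is February 9.
At the standard offset (UTC−06:00), 00:00 UTC − 6h = 18:00 Ortara Standard Time standard time (rolling into the previous day, 19 March 2031).
The standard-time date in Ortara Standard Time, March 19, 2031, is outside the daylight-saving period (17 November 2030 – 9 February 2031), so Ortara Standard Time is on standard time, UTC−06:00.
00:00 UTC − 6h = 18:00 Ortara Standard Time (rolling into the previous day, 19 March 2031).

18:00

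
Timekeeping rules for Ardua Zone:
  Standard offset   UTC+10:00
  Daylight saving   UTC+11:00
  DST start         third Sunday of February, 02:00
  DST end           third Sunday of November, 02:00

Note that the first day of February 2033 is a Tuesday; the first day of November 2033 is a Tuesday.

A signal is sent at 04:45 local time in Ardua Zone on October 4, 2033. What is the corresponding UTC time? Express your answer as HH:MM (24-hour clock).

17:45

1 February 2033 is a Tuesday, so the first Sunday is February 6 and the third is February 20.
1 November 2033 is a Tuesday, so the first Sunday is November 6 and the third is November 20.
Daylight saving runs 20 February – 20 November; October 4, 2033 is inside that window, so Ardua Zone is at UTC+11:00.
04:45 local − 11h = 17:45 UTC (rolling into the previous day, 3 October 2033).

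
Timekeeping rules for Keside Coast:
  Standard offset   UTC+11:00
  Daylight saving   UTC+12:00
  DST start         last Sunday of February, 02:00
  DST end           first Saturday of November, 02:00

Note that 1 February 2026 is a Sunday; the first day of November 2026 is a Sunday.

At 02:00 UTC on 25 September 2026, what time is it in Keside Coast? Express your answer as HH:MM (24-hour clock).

14:00

1 February 2026 is a Sunday, so Sundays fall on 1, 8, 15, 22; the last is February 22.
1 November 2026 is a Sunday, so the first Saturday is November 7.
At the standard offset (UTC+11:00), 02:00 UTC + 11h = 13:00 Keside Coast standard time.
The standard-time date in Keside Coast, 25 September 2026, falls between 22 February and 7 November, so daylight saving is in effect and Keside Coast is at UTC+12:00.
02:00 UTC + 12h = 14:00 local.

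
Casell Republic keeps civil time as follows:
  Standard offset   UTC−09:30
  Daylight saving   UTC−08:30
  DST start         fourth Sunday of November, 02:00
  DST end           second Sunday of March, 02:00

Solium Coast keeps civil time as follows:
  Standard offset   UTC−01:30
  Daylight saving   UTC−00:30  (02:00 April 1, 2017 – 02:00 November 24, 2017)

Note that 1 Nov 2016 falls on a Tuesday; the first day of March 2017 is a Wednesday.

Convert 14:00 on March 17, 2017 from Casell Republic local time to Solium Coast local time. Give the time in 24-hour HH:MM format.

22:00

1 November 2016 is a Tuesday, so the first Sunday is November 6 and the fourth is November 27.
1 March 2017 is a Wednesday, so the first Sunday is March 5 and the second is March 12.
March 17, 2017 does not fall between 27 November 2016 and 12 March 2017, so daylight saving is not in effect and Casell Republic is at UTC−09:30.
14:00 Casell Republic + 9h30m = 23:30 UTC.
At the standard offset (UTC−01:30), 23:30 UTC − 1h30m = 22:00 Solium Coast standard time.
The standard-time date in Solium Coast, March 17, 2017, does not fall between 1 April and 24 November, so daylight saving is not in effect and Solium Coast is at UTC−01:30.
23:30 UTC − 1h30m = 22:00 Solium Coast.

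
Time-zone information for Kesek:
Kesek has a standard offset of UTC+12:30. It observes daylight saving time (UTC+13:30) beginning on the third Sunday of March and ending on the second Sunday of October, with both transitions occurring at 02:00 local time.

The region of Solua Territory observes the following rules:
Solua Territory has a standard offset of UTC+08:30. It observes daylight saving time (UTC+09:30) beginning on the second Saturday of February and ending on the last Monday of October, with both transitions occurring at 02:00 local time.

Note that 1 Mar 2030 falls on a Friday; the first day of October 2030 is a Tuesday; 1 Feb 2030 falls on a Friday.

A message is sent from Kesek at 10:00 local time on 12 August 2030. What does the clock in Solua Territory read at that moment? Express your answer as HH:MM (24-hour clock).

06:00

1 March 2030 is a Friday, so the first Sunday is March 3 and the third is March 17.
1 October 2030 is a Tuesday, so the first Sunday is October 6 and the second is October 13.
12 August 2030 falls between 17 March and 13 October, so daylight saving is in effect and Kesek is at UTC+13:30.
10:00 Kesek − 13h30m = 20:30 UTC (rolling into the previous day, 11 August 2030).
1 February 2030 is a Friday, so the first Saturday is February 2 and the second is February 9.
1 October 2030 is a Tuesday, so Mondays fall on 7, 14, 21, 28; the last is October 28.
At the standard offset (UTC+08:30), 20:30 UTC + 8h30m = 05:00 Solua Territory standard time (rolling into the next day, 12 August 2030).
The standard-time date in Solua Territory, 12 August 2030, falls between 9 February and 28 October, so daylight saving is in effect and Solua Territory is at UTC+09:30.
20:30 UTC + 9h30m = 06:00 Solua Territory (rolling into the next day, 12 August 2030).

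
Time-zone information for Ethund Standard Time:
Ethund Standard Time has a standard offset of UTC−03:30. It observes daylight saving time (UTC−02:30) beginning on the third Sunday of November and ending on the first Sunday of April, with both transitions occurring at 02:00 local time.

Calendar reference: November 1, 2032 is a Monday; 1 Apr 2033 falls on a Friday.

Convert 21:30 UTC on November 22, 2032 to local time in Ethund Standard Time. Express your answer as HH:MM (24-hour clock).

19:00

1 November 2032 is a Monday, so the first Sunday is November 7 and the third is November 21.
1 April 2033 is a Friday, so the first Sunday is April 3.
At the standard offset (UTC−03:30), 21:30 UTC − 3h30m = 18:00 Ethund Standard Time standard time.
The standard-time date in Ethund Standard Time, November 22, 2032, lies within the daylight-saving period (21 November 2032 – 3 April 2033), so Ethund Standard Time is on daylight time, UTC−02:30.
21:30 UTC − 2h30m = 19:00 local.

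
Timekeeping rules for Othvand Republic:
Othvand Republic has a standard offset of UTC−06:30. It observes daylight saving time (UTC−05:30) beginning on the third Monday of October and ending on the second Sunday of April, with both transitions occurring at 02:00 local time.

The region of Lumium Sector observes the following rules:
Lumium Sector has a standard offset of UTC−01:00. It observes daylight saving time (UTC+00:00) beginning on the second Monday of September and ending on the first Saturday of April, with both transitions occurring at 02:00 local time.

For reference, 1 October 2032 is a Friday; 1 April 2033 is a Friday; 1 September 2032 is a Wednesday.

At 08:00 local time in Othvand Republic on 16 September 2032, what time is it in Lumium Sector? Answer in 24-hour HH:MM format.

1 October 2032 is a Friday, so the first Monday is October 4 and the third is October 18.
1 April 2033 is a Friday, so the first Sunday is April 3 and the second is April 10.
Daylight saving runs 18 October 2032 – 10 April 2033; 16 September 2032 is outside that window, so Othvand Republic is on standard time at UTC−06:30.
08:00 Othvand Republic + 6h30m = 14:30 UTC.
1 September 2032 is a Wednesday, so the first Monday is September 6 and the second is September 13.
1 April 2033 is a Friday, so the first Saturday is April 2.
At the standard offset (UTC−01:00), 14:30 UTC − 1h = 13:30 Lumium Sector standard time.
The standard-time date in Lumium Sector, 16 September 2032, falls between 13 September 2032 and 2 April 2033, so daylight saving is in effect and Lumium Sector is at UTC+00:00.
14:30 UTC + 0h = 14:30 Lumium Sector.

14:30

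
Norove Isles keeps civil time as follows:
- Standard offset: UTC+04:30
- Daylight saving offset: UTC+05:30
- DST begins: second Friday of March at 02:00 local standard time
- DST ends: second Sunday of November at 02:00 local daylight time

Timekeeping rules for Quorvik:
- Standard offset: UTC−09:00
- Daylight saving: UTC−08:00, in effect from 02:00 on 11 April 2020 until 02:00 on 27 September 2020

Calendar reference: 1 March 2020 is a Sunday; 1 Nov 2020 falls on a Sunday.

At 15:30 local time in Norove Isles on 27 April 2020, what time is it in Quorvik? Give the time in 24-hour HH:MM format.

1 March 2020 is a Sunday, so the first Friday is March 6 and the second is March 13.
1 November 2020 is a Sunday, so the first Sunday is November 1 and the second is November 8.
27 April 2020 lies within the daylight-saving period (13 March – 8 November), so Norove Isles is on daylight time, UTC+05:30.
15:30 Norove Isles − 5h30m = 10:00 UTC.
At the standard offset (UTC−09:00), 10:00 UTC − 9h = 01:00 Quorvik standard time.
The standard-time date in Quorvik, 27 April 2020, falls between 11 April and 27 September, so daylight saving is in effect and Quorvik is at UTC−08:00.
10:00 UTC − 8h = 02:00 Quorvik.

02:00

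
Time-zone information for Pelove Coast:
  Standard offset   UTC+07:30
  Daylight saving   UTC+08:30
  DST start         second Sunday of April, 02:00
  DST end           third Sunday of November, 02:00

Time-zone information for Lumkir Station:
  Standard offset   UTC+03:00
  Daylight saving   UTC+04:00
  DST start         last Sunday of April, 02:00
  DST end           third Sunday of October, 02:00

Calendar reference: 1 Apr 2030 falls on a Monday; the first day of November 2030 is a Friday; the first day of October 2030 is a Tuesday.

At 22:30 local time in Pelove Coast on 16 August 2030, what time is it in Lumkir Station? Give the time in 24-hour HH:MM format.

18:00

1 April 2030 is a Monday, so the first Sunday is April 7 and the second is April 14.
1 November 2030 is a Friday, so the first Sunday is November 3 and the third is November 17.
16 August 2030 falls between 14 April and 17 November, so daylight saving is in effect and Pelove Coast is at UTC+08:30.
22:30 Pelove Coast − 8h30m = 14:00 UTC.
1 April 2030 is a Monday, so Sundays fall on 7, 14, 21, 28; the last is April 28.
1 October 2030 is a Tuesday, so the first Sunday is October 6 and the third is October 20.
At the standard offset (UTC+03:00), 14:00 UTC + 3h = 17:00 Lumkir Station standard time.
The standard-time date in Lumkir Station, 16 August 2030, lies within the daylight-saving period (28 April – 20 October), so Lumkir Station is on daylight time, UTC+04:00.
14:00 UTC + 4h = 18:00 Lumkir Station.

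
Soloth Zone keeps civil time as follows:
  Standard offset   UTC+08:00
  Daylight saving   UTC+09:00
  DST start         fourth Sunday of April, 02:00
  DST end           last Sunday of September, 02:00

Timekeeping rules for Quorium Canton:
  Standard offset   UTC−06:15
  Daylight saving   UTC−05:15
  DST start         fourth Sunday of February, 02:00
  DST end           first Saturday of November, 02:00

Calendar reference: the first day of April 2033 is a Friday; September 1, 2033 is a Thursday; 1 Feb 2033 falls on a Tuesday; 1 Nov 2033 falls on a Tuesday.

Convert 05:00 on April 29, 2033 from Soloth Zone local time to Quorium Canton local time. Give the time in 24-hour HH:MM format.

1 April 2033 is a Friday, so the first Sunday is April 3 and the fourth is April 24.
1 September 2033 is a Thursday, so Sundays fall on 4, 11, 18, 25; the last is September 25.
Daylight saving runs 24 April – 25 September; April 29, 2033 is inside that window, so Soloth Zone is at UTC+09:00.
05:00 Soloth Zone − 9h = 20:00 UTC (rolling into the previous day, 28 April 2033).
1 February 2033 is a Tuesday, so the first Sunday is February 6 and the fourth is February 27.
1 November 2033 is a Tuesday, so the first Saturday is November 5.
At the standard offset (UTC−06:15), 20:00 UTC − 6h15m = 13:45 Quorium Canton standard time.
The standard-time date in Quorium Canton, April 28, 2033, falls between 27 February and 5 November, so daylight saving is in effect and Quorium Canton is at UTC−05:15.
20:00 UTC − 5h15m = 14:45 Quorium Canton.

14:45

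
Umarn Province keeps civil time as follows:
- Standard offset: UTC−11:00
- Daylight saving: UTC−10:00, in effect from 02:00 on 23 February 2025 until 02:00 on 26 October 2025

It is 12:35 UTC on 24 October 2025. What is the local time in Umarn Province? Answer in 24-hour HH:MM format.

02:35

At the standard offset (UTC−11:00), 12:35 UTC − 11h = 01:35 Umarn Province standard time.
Daylight saving runs 23 February – 26 October; the standard-time date in Umarn Province, 24 October 2025, is inside that window, so Umarn Province is at UTC−10:00.
12:35 UTC − 10h = 02:35 local.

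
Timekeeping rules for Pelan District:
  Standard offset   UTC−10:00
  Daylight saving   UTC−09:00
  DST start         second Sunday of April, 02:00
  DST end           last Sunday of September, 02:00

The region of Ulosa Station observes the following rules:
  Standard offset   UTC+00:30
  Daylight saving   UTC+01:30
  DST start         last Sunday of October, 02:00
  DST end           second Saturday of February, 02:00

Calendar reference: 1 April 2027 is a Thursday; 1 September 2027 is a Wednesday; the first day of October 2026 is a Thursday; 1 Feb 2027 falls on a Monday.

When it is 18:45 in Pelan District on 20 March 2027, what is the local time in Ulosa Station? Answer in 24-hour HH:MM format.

1 April 2027 is a Thursday, so the first Sunday is April 4 and the second is April 11.
1 September 2027 is a Wednesday, so Sundays fall on 5, 12, 19, 26; the last is September 26.
20 March 2027 is outside the daylight-saving period (11 April – 26 September), so Pelan District is on standard time, UTC−10:00.
18:45 Pelan District + 10h = 04:45 UTC (rolling into the next day, 21 March 2027).
1 October 2026 is a Thursday, so Sundays fall on 4, 11, 18, 25; the last is October 25.
1 February 2027 is a Monday, so the first Saturday is February 6 and the second is February 13.
At the standard offset (UTC+00:30), 04:45 UTC + 0h30m = 05:15 Ulosa Station standard time.
The standard-time date in Ulosa Station, 21 March 2027, is outside the daylight-saving period (25 October 2026 – 13 February 2027), so Ulosa Station is on standard time, UTC+00:30.
04:45 UTC + 0h30m = 05:15 Ulosa Station.

05:15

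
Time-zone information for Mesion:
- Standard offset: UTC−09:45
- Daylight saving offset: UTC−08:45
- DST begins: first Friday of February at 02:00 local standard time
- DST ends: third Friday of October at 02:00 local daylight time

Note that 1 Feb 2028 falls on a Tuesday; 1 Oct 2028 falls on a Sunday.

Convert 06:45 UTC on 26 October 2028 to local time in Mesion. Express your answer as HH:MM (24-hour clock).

1 February 2028 is a Tuesday, so the first Friday is February 4.
1 October 2028 is a Sunday, so the first Friday is October 6 and the third is October 20.
At the standard offset (UTC−09:45), 06:45 UTC − 9h45m = 21:00 Mesion standard time (rolling into the previous day, 25 October 2028).
The standard-time date in Mesion, 25 October 2028, does not fall between 4 February and 20 October, so daylight saving is not in effect and Mesion is at UTC−09:45.
06:45 UTC − 9h45m = 21:00 local (rolling into the previous day, 25 October 2028).

21:00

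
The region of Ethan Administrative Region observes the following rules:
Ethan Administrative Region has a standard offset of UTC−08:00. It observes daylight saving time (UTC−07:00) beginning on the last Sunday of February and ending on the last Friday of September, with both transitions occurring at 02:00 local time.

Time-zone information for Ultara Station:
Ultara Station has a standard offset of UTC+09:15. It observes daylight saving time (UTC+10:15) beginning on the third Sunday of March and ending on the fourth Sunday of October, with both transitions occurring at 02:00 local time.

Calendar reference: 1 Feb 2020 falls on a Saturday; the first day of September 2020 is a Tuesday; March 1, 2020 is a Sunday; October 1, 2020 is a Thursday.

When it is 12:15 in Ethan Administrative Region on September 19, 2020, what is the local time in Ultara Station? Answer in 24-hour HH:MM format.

1 February 2020 is a Saturday, so Sundays fall on 2, 9, 16, 23; the last is February 23.
1 September 2020 is a Tuesday, so Fridays fall on 4, 11, 18, 25; the last is September 25.
Daylight saving runs 23 February – 25 September; September 19, 2020 is inside that window, so Ethan Administrative Region is at UTC−07:00.
12:15 Ethan Administrative Region + 7h = 19:15 UTC.
1 March 2020 is a Sunday, so the first Sunday is March 1 and the third is March 15.
1 October 2020 is a Thursday, so the first Sunday is October 4 and the fourth is October 25.
At the standard offset (UTC+09:15), 19:15 UTC + 9h15m = 04:30 Ultara Station standard time (rolling into the next day, 20 September 2020).
The standard-time date in Ultara Station, September 20, 2020, lies within the daylight-saving period (15 March – 25 October), so Ultara Station is on daylight time, UTC+10:15.
19:15 UTC + 10h15m = 05:30 Ultara Station (rolling into the next day, 20 September 2020).

05:30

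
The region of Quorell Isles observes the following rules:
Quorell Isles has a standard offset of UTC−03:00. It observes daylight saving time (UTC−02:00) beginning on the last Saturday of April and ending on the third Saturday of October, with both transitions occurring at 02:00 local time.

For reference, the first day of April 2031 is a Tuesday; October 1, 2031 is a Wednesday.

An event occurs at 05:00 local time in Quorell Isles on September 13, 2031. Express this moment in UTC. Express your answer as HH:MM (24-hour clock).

07:00

1 April 2031 is a Tuesday, so Saturdays fall on 5, 12, 19, 26; the last is April 26.
1 October 2031 is a Wednesday, so the first Saturday is October 4 and the third is October 18.
September 13, 2031 lies within the daylight-saving period (26 April – 18 October), so Quorell Isles is on daylight time, UTC−02:00.
05:00 local + 2h = 07:00 UTC.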